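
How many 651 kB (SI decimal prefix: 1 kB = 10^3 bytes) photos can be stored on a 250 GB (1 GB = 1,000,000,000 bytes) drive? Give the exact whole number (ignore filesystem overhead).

Capacity: 250 GB = 250,000,000,000 bytes
Per item: 651 kB = 651,000 bytes
⌊250,000,000,000 / 651,000⌋ = 384,024

384,024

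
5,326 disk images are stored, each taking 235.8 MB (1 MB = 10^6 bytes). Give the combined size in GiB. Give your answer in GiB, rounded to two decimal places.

Total = 5,326 × 235.8 MB = 1255870.8 MB
= 1255870.8 × 1,000,000 bytes = 1,255,870,800,000 bytes
1 GiB = 1,073,741,824 bytes
1,255,870,800,000 / 1,073,741,824 = 1,169.62 GiB

1,169.62 GiB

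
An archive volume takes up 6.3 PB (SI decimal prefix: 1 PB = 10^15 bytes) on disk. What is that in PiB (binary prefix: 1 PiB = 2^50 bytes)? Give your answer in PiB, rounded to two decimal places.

6.3 PB = 6.3 × 10^15 bytes = 6,300,000,000,000,000 bytes
1 PiB = 1,125,899,906,842,624 bytes
6,300,000,000,000,000 / 1,125,899,906,842,624 = 5.60 PiB

5.60 PiB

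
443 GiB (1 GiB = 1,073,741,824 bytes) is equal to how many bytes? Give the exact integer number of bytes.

475,667,628,032 bytes

443 × 1,073,741,824 = 475,667,628,032 bytes  (1 GiB = 2^30 bytes)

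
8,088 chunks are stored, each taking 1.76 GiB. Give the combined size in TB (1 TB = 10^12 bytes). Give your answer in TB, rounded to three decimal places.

15.285 TB

Total = 8,088 × 1.76 GiB = 14234.88 GiB
= 14234.88 × 1,073,741,824 bytes = 15,284,586,015,621.12 bytes
1 TB = 1,000,000,000,000 bytes
15,284,586,015,621.12 / 1,000,000,000,000 = 15.285 TB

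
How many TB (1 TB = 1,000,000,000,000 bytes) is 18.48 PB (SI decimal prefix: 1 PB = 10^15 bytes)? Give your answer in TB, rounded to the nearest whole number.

18,480 TB

18.48 PB × 1,000,000,000,000,000 bytes/PB = 18,480,000,000,000,000 bytes
1 TB = 10^12 bytes = 1,000,000,000,000 bytes
18,480,000,000,000,000 / 1,000,000,000,000 = 18,480 TB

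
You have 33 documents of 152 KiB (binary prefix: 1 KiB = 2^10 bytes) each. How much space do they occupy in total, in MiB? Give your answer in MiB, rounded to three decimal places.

4.898 MiB

Total = 33 × 152 KiB = 5016 KiB
= 5016 × 1,024 bytes = 5,136,384 bytes
1 MiB = 1,048,576 bytes
5,136,384 / 1,048,576 = 4.898 MiB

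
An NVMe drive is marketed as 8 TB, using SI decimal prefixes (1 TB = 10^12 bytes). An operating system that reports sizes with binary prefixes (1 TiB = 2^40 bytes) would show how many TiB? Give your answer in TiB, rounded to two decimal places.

8 TB × 1,000,000,000,000 bytes/TB = 8,000,000,000,000 bytes
1 TiB = 1,099,511,627,776 bytes
8,000,000,000,000 / 1,099,511,627,776 = 7.28 TiB

7.28 TiB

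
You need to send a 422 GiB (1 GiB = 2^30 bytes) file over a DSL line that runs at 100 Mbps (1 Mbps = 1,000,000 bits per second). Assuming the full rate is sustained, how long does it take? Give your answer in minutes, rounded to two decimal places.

604.16 minutes

422 GiB = 453,119,049,728 bytes = 3,624,952,397,824 bits
100 Mbps = 100,000,000 bits/s
time = 3,624,952,397,824 / 100,000,000 = 36,249.524 s
36,249.524 s / 60 = 604.16 minutes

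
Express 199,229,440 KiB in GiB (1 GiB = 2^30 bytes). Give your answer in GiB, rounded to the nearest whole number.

199,229,440 KiB = 199,229,440 × 2^10 bytes = 204,010,946,560 bytes
1 GiB = 2^30 bytes = 1,073,741,824 bytes
204,010,946,560 / 1,073,741,824 = 190 GiB

190 GiB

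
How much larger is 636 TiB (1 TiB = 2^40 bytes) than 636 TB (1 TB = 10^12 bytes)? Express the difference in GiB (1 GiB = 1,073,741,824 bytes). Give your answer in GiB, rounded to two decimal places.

58,942.84 GiB

636 TiB = 636 × 1,099,511,627,776 = 699,289,395,265,536 bytes
636 TB = 636 × 1,000,000,000,000 = 636,000,000,000,000 bytes
difference = 63,289,395,265,536 bytes
63,289,395,265,536 / 1,073,741,824 = 58,942.84 GiB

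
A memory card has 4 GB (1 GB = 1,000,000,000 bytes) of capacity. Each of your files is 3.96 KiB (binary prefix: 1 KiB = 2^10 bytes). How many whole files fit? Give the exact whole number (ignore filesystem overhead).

Capacity: 4 GB = 4,000,000,000 bytes
Per item: 3.96 KiB = 4,055.04 bytes
⌊4,000,000,000 / 4,055.04⌋ = 986,426

986,426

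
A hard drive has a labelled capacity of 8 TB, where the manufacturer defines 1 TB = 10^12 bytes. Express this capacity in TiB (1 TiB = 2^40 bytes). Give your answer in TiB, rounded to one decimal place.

7.3 TiB

8 TB = 8 × 10^12 bytes = 8,000,000,000,000 bytes
1 TiB = 1,099,511,627,776 bytes
8,000,000,000,000 / 1,099,511,627,776 = 7.3 TiB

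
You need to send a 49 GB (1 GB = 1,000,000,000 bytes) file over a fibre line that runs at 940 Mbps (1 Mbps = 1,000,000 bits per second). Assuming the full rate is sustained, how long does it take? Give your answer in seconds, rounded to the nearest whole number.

417 seconds

49 GB = 49,000,000,000 bytes = 392,000,000,000 bits
940 Mbps = 940,000,000 bits/s
time = 392,000,000,000 / 940,000,000 = 417 s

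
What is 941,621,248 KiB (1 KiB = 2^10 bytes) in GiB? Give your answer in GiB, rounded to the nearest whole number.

898 GiB

941,621,248 KiB = 941,621,248 × 2^10 bytes = 964,220,157,952 bytes
1 GiB = 1,073,741,824 bytes
964,220,157,952 / 1,073,741,824 = 898 GiB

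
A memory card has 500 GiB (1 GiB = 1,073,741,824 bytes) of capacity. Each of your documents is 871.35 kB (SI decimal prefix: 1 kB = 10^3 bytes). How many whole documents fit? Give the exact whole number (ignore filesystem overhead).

616,136

Capacity: 500 GiB = 536,870,912,000 bytes
Per item: 871.35 kB = 871,350 bytes
⌊536,870,912,000 / 871,350⌋ = 616,136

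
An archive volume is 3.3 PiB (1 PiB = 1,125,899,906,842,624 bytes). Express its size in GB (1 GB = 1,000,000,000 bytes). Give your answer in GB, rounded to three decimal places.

3.3 PiB = 3.3 × 2^50 bytes = 3,715,469,692,580,659.2 bytes
1 GB = 1,000,000,000 bytes
3,715,469,692,580,659.2 / 1,000,000,000 = 3,715,469.693 GB

3,715,469.693 GB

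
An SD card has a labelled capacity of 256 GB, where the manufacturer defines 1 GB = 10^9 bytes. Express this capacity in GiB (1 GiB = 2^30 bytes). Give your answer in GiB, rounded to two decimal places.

238.42 GiB

256 GB = 256 × 10^9 bytes = 256,000,000,000 bytes
1 GiB = 1,073,741,824 bytes
256,000,000,000 / 1,073,741,824 = 238.42 GiB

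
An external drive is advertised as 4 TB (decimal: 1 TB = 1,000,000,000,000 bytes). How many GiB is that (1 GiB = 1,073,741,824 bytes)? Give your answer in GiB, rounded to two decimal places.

3,725.29 GiB

4 TB × 1,000,000,000,000 bytes/TB = 4,000,000,000,000 bytes
1 GiB = 1,073,741,824 bytes
4,000,000,000,000 / 1,073,741,824 = 3,725.29 GiB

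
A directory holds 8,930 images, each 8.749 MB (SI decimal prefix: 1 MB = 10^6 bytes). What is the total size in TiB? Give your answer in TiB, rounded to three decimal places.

0.071 TiB

Total = 8,930 × 8.749 MB = 78128.57 MB
= 78128.57 × 1,000,000 bytes = 78,128,570,000 bytes
1 TiB = 1,099,511,627,776 bytes
78,128,570,000 / 1,099,511,627,776 = 0.071 TiB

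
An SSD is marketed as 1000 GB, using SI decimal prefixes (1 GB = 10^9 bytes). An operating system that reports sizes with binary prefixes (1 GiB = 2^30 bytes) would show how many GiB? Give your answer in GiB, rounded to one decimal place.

1000 GB = 1000 × 10^9 bytes = 1,000,000,000,000 bytes
1 GiB = 2^30 bytes = 1,073,741,824 bytes
1,000,000,000,000 / 1,073,741,824 = 931.3 GiB

931.3 GiB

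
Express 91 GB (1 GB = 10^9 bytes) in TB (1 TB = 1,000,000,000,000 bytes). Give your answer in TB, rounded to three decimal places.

91 GB × 1,000,000,000 bytes/GB = 91,000,000,000 bytes
1 TB = 10^12 bytes = 1,000,000,000,000 bytes
91,000,000,000 / 1,000,000,000,000 = 0.091 TB

0.091 TB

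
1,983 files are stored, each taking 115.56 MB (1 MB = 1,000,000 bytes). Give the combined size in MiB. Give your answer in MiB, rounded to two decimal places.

218,539.70 MiB

Total = 1,983 × 115.56 MB = 229155.48 MB
= 229155.48 × 1,000,000 bytes = 229,155,480,000 bytes
1 MiB = 1,048,576 bytes
229,155,480,000 / 1,048,576 = 218,539.70 MiB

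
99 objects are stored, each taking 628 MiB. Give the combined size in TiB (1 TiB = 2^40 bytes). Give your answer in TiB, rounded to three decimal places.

0.059 TiB

Total = 99 × 628 MiB = 62,172 MiB
= 62,172 × 1,048,576 bytes = 65,192,067,072 bytes
1 TiB = 1,099,511,627,776 bytes
65,192,067,072 / 1,099,511,627,776 = 0.059 TiB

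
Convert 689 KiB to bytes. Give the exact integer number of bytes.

705,536 bytes

689 × 1,024 = 705,536 bytes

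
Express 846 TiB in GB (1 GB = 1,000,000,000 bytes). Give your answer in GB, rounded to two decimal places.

930,186.84 GB

846 TiB = 846 × 2^40 bytes = 930,186,837,098,496 bytes
1 GB = 1,000,000,000 bytes
930,186,837,098,496 / 1,000,000,000 = 930,186.84 GB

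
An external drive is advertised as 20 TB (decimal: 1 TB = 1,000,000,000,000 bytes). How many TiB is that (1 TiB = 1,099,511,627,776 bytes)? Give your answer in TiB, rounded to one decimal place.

18.2 TiB

20 TB = 20 × 10^12 bytes = 20,000,000,000,000 bytes
1 TiB = 1,099,511,627,776 bytes
20,000,000,000,000 / 1,099,511,627,776 = 18.2 TiB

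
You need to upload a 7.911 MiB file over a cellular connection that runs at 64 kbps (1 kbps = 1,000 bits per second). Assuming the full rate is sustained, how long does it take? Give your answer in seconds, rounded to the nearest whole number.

7.911 MiB = 8,295,284.736 bytes = 66,362,277.888 bits
64 kbps = 64,000 bits/s
time = 66,362,277.888 / 64,000 = 1,037 s

1,037 seconds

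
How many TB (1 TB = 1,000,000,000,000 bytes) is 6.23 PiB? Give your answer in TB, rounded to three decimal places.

7,014.356 TB

6.23 PiB × 1,125,899,906,842,624 bytes/PiB = 7,014,356,419,629,547.52 bytes
1 TB = 10^12 bytes = 1,000,000,000,000 bytes
7,014,356,419,629,547.52 / 1,000,000,000,000 = 7,014.356 TB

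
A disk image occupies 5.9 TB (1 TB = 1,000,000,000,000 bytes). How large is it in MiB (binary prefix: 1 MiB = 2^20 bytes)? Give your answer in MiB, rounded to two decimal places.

5.9 TB = 5.9 × 10^12 bytes = 5,900,000,000,000 bytes
1 MiB = 2^20 bytes = 1,048,576 bytes
5,900,000,000,000 / 1,048,576 = 5,626,678.47 MiB

5,626,678.47 MiB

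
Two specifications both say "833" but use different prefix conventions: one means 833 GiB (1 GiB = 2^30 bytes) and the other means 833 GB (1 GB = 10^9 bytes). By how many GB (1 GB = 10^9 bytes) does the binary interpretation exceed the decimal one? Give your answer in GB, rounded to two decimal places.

61.43 GB

833 GiB = 833 × 1,073,741,824 = 894,426,939,392 bytes
833 GB = 833 × 1,000,000,000 = 833,000,000,000 bytes
difference = 61,426,939,392 bytes
61,426,939,392 / 1,000,000,000 = 61.43 GB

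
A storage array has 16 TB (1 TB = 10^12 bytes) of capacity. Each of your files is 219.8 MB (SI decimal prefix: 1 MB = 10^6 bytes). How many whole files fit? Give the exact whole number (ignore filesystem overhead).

Capacity: 16 TB = 16,000,000,000,000 bytes
Per item: 219.8 MB = 219,800,000 bytes
⌊16,000,000,000,000 / 219,800,000⌋ = 72,793

72,793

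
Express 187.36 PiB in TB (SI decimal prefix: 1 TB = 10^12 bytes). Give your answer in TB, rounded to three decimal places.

210,948.607 TB

187.36 PiB = 187.36 × 2^50 bytes = 210,948,606,546,034,032.64 bytes
1 TB = 10^12 bytes = 1,000,000,000,000 bytes
210,948,606,546,034,032.64 / 1,000,000,000,000 = 210,948.607 TB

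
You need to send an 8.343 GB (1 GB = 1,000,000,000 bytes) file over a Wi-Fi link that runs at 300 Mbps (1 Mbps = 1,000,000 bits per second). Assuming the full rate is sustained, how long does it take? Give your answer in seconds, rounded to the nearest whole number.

8.343 GB = 8,343,000,000 bytes = 66,744,000,000 bits
300 Mbps = 300,000,000 bits/s
time = 66,744,000,000 / 300,000,000 = 222 s

222 seconds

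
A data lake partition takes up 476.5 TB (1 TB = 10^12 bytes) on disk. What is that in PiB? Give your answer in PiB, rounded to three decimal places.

476.5 TB × 1,000,000,000,000 bytes/TB = 476,500,000,000,000 bytes
1 PiB = 2^50 bytes = 1,125,899,906,842,624 bytes
476,500,000,000,000 / 1,125,899,906,842,624 = 0.423 PiB

0.423 PiB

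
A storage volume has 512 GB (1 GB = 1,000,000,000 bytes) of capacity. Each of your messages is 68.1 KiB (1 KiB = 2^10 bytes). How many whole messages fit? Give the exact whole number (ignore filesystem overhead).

Capacity: 512 GB = 512,000,000,000 bytes
Per item: 68.1 KiB = 69,734.4 bytes
⌊512,000,000,000 / 69,734.4⌋ = 7,342,143

7,342,143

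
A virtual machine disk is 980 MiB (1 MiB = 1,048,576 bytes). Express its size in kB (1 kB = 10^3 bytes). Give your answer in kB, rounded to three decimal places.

980 MiB = 980 × 2^20 bytes = 1,027,604,480 bytes
1 kB = 10^3 bytes = 1,000 bytes
1,027,604,480 / 1,000 = 1,027,604.480 kB

1,027,604.480 kB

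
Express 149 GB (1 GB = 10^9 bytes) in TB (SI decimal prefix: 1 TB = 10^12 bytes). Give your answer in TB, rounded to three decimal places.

0.149 TB

149 GB = 149 × 10^9 bytes = 149,000,000,000 bytes
1 TB = 1,000,000,000,000 bytes
149,000,000,000 / 1,000,000,000,000 = 0.149 TB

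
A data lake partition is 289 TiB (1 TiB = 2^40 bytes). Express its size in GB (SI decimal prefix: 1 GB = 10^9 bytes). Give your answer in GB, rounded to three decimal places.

317,758.860 GB

289 TiB = 289 × 2^40 bytes = 317,758,860,427,264 bytes
1 GB = 1,000,000,000 bytes
317,758,860,427,264 / 1,000,000,000 = 317,758.860 GB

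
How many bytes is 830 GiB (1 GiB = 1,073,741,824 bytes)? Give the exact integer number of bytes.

830 × 1,073,741,824 = 891,205,713,920 bytes  (1 GiB = 2^30 bytes)

891,205,713,920 bytes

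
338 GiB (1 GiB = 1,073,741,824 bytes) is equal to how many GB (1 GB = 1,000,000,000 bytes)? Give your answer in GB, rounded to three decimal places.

362.925 GB

338 GiB = 338 × 2^30 bytes = 362,924,736,512 bytes
1 GB = 1,000,000,000 bytes
362,924,736,512 / 1,000,000,000 = 362.925 GB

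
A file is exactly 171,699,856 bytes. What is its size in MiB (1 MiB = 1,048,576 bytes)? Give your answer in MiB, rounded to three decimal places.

171,699,856 bytes given.
1 MiB = 1,048,576 bytes
171,699,856 / 1,048,576 = 163.746 MiB

163.746 MiB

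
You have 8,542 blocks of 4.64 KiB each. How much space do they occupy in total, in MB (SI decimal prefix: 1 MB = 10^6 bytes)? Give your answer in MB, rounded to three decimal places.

Total = 8,542 × 4.64 KiB = 39634.88 KiB
= 39634.88 × 1,024 bytes = 40,586,117.12 bytes
1 MB = 1,000,000 bytes
40,586,117.12 / 1,000,000 = 40.586 MB

40.586 MB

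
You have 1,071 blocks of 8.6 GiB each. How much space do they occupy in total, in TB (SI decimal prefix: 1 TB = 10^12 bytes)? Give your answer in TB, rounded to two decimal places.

Total = 1,071 × 8.6 GiB = 9210.6 GiB
= 9210.6 × 1,073,741,824 bytes = 9,889,806,444,134.4 bytes
1 TB = 1,000,000,000,000 bytes
9,889,806,444,134.4 / 1,000,000,000,000 = 9.89 TB

9.89 TB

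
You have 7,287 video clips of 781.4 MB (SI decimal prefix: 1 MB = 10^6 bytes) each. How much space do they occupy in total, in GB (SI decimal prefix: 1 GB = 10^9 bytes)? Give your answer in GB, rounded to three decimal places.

5,694.062 GB

Total = 7,287 × 781.4 MB = 5694061.8 MB
= 5694061.8 × 1,000,000 bytes = 5,694,061,800,000 bytes
1 GB = 1,000,000,000 bytes
5,694,061,800,000 / 1,000,000,000 = 5,694.062 GB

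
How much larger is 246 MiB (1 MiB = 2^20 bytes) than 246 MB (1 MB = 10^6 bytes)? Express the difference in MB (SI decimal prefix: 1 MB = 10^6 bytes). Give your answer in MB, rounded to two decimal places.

11.95 MB

246 MiB = 246 × 1,048,576 = 257,949,696 bytes
246 MB = 246 × 1,000,000 = 246,000,000 bytes
difference = 11,949,696 bytes
11,949,696 / 1,000,000 = 11.95 MB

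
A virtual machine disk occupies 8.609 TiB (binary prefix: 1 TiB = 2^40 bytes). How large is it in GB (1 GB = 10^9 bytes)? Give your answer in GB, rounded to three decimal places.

8.609 TiB × 1,099,511,627,776 bytes/TiB = 9,465,695,603,523.584 bytes
1 GB = 1,000,000,000 bytes
9,465,695,603,523.584 / 1,000,000,000 = 9,465.696 GB

9,465.696 GB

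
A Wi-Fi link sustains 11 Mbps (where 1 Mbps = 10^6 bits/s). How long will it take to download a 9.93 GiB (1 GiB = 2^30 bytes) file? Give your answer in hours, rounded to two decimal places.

9.93 GiB = 10,662,256,312.32 bytes = 85,298,050,498.56 bits
11 Mbps = 11,000,000 bits/s
time = 85,298,050,498.56 / 11,000,000 = 7,754.3682 s
7,754.3682 s / 3600 = 2.15 hours

2.15 hours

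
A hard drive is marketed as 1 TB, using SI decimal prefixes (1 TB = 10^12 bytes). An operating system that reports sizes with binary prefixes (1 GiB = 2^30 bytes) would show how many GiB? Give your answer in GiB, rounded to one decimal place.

931.3 GiB

1 TB × 1,000,000,000,000 bytes/TB = 1,000,000,000,000 bytes
1 GiB = 2^30 bytes = 1,073,741,824 bytes
1,000,000,000,000 / 1,073,741,824 = 931.3 GiB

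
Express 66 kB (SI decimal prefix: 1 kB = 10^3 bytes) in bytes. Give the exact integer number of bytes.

66,000 bytes

66 × 1,000 = 66,000 bytes  (1 kB = 10^3 bytes)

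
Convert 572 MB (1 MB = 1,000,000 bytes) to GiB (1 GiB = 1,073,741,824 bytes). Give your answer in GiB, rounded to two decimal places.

572 MB × 1,000,000 bytes/MB = 572,000,000 bytes
1 GiB = 2^30 bytes = 1,073,741,824 bytes
572,000,000 / 1,073,741,824 = 0.53 GiB

0.53 GiB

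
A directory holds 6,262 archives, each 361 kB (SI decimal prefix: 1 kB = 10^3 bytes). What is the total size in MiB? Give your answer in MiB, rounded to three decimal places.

2,155.859 MiB

Total = 6,262 × 361 kB = 2,260,582 kB
= 2,260,582 × 1,000 bytes = 2,260,582,000 bytes
1 MiB = 1,048,576 bytes
2,260,582,000 / 1,048,576 = 2,155.859 MiB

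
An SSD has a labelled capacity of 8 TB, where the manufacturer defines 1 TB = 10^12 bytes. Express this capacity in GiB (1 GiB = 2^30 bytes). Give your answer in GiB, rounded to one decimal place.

8 TB × 1,000,000,000,000 bytes/TB = 8,000,000,000,000 bytes
1 GiB = 2^30 bytes = 1,073,741,824 bytes
8,000,000,000,000 / 1,073,741,824 = 7,450.6 GiB

7,450.6 GiB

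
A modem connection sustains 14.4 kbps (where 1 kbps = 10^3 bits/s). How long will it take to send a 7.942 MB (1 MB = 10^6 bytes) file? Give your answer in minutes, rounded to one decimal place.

7.942 MB = 7,942,000 bytes = 63,536,000 bits
14.4 kbps = 14,400 bits/s
time = 63,536,000 / 14,400 = 4,412.22 s
4,412.22 s / 60 = 73.5 minutes

73.5 minutes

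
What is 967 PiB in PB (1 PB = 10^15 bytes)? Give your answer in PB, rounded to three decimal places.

1,088.745 PB

967 PiB × 1,125,899,906,842,624 bytes/PiB = 1,088,745,209,916,817,408 bytes
1 PB = 10^15 bytes = 1,000,000,000,000,000 bytes
1,088,745,209,916,817,408 / 1,000,000,000,000,000 = 1,088.745 PB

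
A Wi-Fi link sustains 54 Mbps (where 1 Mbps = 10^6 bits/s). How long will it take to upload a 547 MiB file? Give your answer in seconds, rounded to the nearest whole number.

547 MiB = 573,571,072 bytes = 4,588,568,576 bits
54 Mbps = 54,000,000 bits/s
time = 4,588,568,576 / 54,000,000 = 85 s

85 seconds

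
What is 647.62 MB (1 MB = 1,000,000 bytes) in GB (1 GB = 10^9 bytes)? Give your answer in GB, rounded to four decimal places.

647.62 MB = 647.62 × 10^6 bytes = 647,620,000 bytes
1 GB = 1,000,000,000 bytes
647,620,000 / 1,000,000,000 = 0.6476 GB

0.6476 GB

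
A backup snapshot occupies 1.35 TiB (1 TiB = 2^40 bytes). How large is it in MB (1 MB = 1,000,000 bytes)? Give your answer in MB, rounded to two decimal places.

1.35 TiB × 1,099,511,627,776 bytes/TiB = 1,484,340,697,497.6 bytes
1 MB = 10^6 bytes = 1,000,000 bytes
1,484,340,697,497.6 / 1,000,000 = 1,484,340.70 MB

1,484,340.70 MB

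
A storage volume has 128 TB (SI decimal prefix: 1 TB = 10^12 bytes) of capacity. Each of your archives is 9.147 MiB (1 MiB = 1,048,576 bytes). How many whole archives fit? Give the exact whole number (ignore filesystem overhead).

Capacity: 128 TB = 128,000,000,000,000 bytes
Per item: 9.147 MiB = 9,591,324.672 bytes
⌊128,000,000,000,000 / 9,591,324.672⌋ = 13,345,393

13,345,393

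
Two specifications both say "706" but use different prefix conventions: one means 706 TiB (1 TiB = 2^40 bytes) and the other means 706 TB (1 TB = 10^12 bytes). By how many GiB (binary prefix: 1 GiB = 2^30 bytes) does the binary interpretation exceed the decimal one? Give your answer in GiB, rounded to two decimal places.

65,430.26 GiB

706 TiB = 706 × 1,099,511,627,776 = 776,255,209,209,856 bytes
706 TB = 706 × 1,000,000,000,000 = 706,000,000,000,000 bytes
difference = 70,255,209,209,856 bytes
70,255,209,209,856 / 1,073,741,824 = 65,430.26 GiB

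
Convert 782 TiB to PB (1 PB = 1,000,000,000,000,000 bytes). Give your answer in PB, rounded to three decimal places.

0.860 PB

782 TiB × 1,099,511,627,776 bytes/TiB = 859,818,092,920,832 bytes
1 PB = 10^15 bytes = 1,000,000,000,000,000 bytes
859,818,092,920,832 / 1,000,000,000,000,000 = 0.860 PB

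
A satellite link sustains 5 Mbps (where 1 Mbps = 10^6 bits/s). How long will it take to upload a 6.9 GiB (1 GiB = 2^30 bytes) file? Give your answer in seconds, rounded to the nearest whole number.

6.9 GiB = 7,408,818,585.6 bytes = 59,270,548,684.8 bits
5 Mbps = 5,000,000 bits/s
time = 59,270,548,684.8 / 5,000,000 = 11,854 s

11,854 seconds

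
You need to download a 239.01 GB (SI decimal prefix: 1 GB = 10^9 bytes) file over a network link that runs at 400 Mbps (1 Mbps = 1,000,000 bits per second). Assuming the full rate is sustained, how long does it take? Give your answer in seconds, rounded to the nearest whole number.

239.01 GB = 239,010,000,000 bytes = 1,912,080,000,000 bits
400 Mbps = 400,000,000 bits/s
time = 1,912,080,000,000 / 400,000,000 = 4,780 s

4,780 seconds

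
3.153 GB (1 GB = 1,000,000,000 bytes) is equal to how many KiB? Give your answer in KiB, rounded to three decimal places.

3.153 GB = 3.153 × 10^9 bytes = 3,153,000,000 bytes
1 KiB = 2^10 bytes = 1,024 bytes
3,153,000,000 / 1,024 = 3,079,101.563 KiB

3,079,101.563 KiB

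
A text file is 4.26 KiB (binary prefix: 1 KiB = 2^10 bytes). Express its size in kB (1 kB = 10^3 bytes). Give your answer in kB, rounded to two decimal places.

4.26 KiB × 1,024 bytes/KiB = 4,362.24 bytes
1 kB = 1,000 bytes
4,362.24 / 1,000 = 4.36 kB

4.36 kB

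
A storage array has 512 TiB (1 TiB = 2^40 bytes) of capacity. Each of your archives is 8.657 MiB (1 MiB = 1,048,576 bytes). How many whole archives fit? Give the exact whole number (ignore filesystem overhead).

62,015,815

Capacity: 512 TiB = 562,949,953,421,312 bytes
Per item: 8.657 MiB = 9,077,522.432 bytes
⌊562,949,953,421,312 / 9,077,522.432⌋ = 62,015,815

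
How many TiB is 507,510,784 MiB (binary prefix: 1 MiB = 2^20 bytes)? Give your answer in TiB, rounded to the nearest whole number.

484 TiB

507,510,784 MiB × 1,048,576 bytes/MiB = 532,163,627,843,584 bytes
1 TiB = 1,099,511,627,776 bytes
532,163,627,843,584 / 1,099,511,627,776 = 484 TiB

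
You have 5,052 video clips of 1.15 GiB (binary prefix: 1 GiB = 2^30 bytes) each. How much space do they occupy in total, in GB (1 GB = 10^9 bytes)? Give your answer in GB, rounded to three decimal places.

Total = 5,052 × 1.15 GiB = 5809.8 GiB
= 5809.8 × 1,073,741,824 bytes = 6,238,225,249,075.2 bytes
1 GB = 1,000,000,000 bytes
6,238,225,249,075.2 / 1,000,000,000 = 6,238.225 GB

6,238.225 GB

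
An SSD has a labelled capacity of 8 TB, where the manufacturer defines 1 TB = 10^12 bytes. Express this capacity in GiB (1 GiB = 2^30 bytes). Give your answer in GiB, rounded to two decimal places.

8 TB = 8 × 10^12 bytes = 8,000,000,000,000 bytes
1 GiB = 1,073,741,824 bytes
8,000,000,000,000 / 1,073,741,824 = 7,450.58 GiB

7,450.58 GiB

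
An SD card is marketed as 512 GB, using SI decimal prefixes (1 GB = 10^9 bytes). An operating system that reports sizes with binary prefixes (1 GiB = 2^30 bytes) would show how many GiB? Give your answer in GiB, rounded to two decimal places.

476.84 GiB

512 GB × 1,000,000,000 bytes/GB = 512,000,000,000 bytes
1 GiB = 1,073,741,824 bytes
512,000,000,000 / 1,073,741,824 = 476.84 GiB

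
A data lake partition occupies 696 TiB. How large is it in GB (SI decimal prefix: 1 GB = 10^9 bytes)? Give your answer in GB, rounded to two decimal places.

765,260.09 GB

696 TiB = 696 × 2^40 bytes = 765,260,092,932,096 bytes
1 GB = 1,000,000,000 bytes
765,260,092,932,096 / 1,000,000,000 = 765,260.09 GB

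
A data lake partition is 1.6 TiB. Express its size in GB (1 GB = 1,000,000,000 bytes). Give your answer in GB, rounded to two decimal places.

1,759.22 GB

1.6 TiB × 1,099,511,627,776 bytes/TiB = 1,759,218,604,441.6 bytes
1 GB = 10^9 bytes = 1,000,000,000 bytes
1,759,218,604,441.6 / 1,000,000,000 = 1,759.22 GB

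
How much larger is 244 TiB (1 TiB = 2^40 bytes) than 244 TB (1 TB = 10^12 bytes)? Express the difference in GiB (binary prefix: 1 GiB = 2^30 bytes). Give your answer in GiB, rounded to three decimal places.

244 TiB = 244 × 1,099,511,627,776 = 268,280,837,177,344 bytes
244 TB = 244 × 1,000,000,000,000 = 244,000,000,000,000 bytes
difference = 24,280,837,177,344 bytes
24,280,837,177,344 / 1,073,741,824 = 22,613.292 GiB

22,613.292 GiB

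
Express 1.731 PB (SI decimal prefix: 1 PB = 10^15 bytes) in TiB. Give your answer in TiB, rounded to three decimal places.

1,574.335 TiB

1.731 PB = 1.731 × 10^15 bytes = 1,731,000,000,000,000 bytes
1 TiB = 2^40 bytes = 1,099,511,627,776 bytes
1,731,000,000,000,000 / 1,099,511,627,776 = 1,574.335 TiB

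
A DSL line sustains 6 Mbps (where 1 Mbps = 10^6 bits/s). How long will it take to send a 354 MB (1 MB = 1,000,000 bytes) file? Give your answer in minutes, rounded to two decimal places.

354 MB = 354,000,000 bytes = 2,832,000,000 bits
6 Mbps = 6,000,000 bits/s
time = 2,832,000,000 / 6,000,000 = 472.000 s
472.000 s / 60 = 7.87 minutes

7.87 minutes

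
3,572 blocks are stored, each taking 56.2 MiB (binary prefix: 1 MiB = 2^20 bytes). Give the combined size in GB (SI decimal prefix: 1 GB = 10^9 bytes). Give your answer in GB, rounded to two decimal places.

210.50 GB

Total = 3,572 × 56.2 MiB = 200746.4 MiB
= 200746.4 × 1,048,576 bytes = 210,497,857,126.4 bytes
1 GB = 1,000,000,000 bytes
210,497,857,126.4 / 1,000,000,000 = 210.50 GB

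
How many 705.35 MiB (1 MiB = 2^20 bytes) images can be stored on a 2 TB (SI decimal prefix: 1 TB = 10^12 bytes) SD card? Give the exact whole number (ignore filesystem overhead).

2,704

Capacity: 2 TB = 2,000,000,000,000 bytes
Per item: 705.35 MiB = 739,613,081.6 bytes
⌊2,000,000,000,000 / 739,613,081.6⌋ = 2,704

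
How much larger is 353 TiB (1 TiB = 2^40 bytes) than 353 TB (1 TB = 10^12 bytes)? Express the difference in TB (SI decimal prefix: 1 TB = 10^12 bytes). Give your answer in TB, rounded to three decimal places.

353 TiB = 353 × 1,099,511,627,776 = 388,127,604,604,928 bytes
353 TB = 353 × 1,000,000,000,000 = 353,000,000,000,000 bytes
difference = 35,127,604,604,928 bytes
35,127,604,604,928 / 1,000,000,000,000 = 35.128 TB

35.128 TB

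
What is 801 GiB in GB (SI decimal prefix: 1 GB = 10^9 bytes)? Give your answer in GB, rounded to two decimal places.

860.07 GB

801 GiB × 1,073,741,824 bytes/GiB = 860,067,201,024 bytes
1 GB = 1,000,000,000 bytes
860,067,201,024 / 1,000,000,000 = 860.07 GB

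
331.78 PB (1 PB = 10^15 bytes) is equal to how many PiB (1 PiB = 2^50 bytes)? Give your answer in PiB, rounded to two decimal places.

294.68 PiB

331.78 PB = 331.78 × 10^15 bytes = 331,780,000,000,000,000 bytes
1 PiB = 1,125,899,906,842,624 bytes
331,780,000,000,000,000 / 1,125,899,906,842,624 = 294.68 PiB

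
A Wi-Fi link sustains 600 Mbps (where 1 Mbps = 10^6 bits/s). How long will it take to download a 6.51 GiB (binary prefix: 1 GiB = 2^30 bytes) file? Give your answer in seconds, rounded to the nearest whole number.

93 seconds

6.51 GiB = 6,990,059,274.24 bytes = 55,920,474,193.92 bits
600 Mbps = 600,000,000 bits/s
time = 55,920,474,193.92 / 600,000,000 = 93 s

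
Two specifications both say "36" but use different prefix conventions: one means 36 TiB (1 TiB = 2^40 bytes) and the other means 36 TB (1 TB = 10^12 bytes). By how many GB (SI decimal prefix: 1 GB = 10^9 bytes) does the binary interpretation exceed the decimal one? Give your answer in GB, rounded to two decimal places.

3,582.42 GB

36 TiB = 36 × 1,099,511,627,776 = 39,582,418,599,936 bytes
36 TB = 36 × 1,000,000,000,000 = 36,000,000,000,000 bytes
difference = 3,582,418,599,936 bytes
3,582,418,599,936 / 1,000,000,000 = 3,582.42 GB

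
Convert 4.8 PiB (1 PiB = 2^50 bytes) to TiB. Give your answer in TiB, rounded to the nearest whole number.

4.8 PiB = 4.8 × 2^50 bytes = 5,404,319,552,844,595.2 bytes
1 TiB = 1,099,511,627,776 bytes
5,404,319,552,844,595.2 / 1,099,511,627,776 = 4,915 TiB

4,915 TiB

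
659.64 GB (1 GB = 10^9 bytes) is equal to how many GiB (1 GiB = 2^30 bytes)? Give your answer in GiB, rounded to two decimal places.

614.34 GiB

659.64 GB = 659.64 × 10^9 bytes = 659,640,000,000 bytes
1 GiB = 2^30 bytes = 1,073,741,824 bytes
659,640,000,000 / 1,073,741,824 = 614.34 GiB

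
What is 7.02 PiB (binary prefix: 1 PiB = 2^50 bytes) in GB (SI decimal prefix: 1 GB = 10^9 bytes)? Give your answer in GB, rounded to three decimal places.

7,903,817.346 GB

7.02 PiB = 7.02 × 2^50 bytes = 7,903,817,346,035,220.48 bytes
1 GB = 1,000,000,000 bytes
7,903,817,346,035,220.48 / 1,000,000,000 = 7,903,817.346 GB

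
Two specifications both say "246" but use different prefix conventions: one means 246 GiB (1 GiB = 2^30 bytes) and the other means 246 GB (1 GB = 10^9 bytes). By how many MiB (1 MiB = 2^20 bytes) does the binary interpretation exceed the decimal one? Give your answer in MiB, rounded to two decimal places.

17,300.12 MiB

246 GiB = 246 × 1,073,741,824 = 264,140,488,704 bytes
246 GB = 246 × 1,000,000,000 = 246,000,000,000 bytes
difference = 18,140,488,704 bytes
18,140,488,704 / 1,048,576 = 17,300.12 MiB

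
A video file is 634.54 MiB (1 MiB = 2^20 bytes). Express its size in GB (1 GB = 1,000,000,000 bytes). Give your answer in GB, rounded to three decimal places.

634.54 MiB = 634.54 × 2^20 bytes = 665,363,415.04 bytes
1 GB = 1,000,000,000 bytes
665,363,415.04 / 1,000,000,000 = 0.665 GB

0.665 GB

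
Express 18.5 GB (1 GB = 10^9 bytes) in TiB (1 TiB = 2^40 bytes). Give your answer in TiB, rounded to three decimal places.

0.017 TiB

18.5 GB × 1,000,000,000 bytes/GB = 18,500,000,000 bytes
1 TiB = 1,099,511,627,776 bytes
18,500,000,000 / 1,099,511,627,776 = 0.017 TiB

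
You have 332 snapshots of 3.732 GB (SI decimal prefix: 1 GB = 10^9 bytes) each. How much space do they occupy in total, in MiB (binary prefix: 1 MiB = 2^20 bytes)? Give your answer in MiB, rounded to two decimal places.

1,181,625.37 MiB

Total = 332 × 3.732 GB = 1239.024 GB
= 1239.024 × 1,000,000,000 bytes = 1,239,024,000,000 bytes
1 MiB = 1,048,576 bytes
1,239,024,000,000 / 1,048,576 = 1,181,625.37 MiB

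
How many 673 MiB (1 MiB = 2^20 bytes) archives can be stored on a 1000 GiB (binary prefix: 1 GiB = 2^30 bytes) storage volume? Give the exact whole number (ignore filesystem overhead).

Capacity: 1000 GiB = 1,073,741,824,000 bytes
Per item: 673 MiB = 705,691,648 bytes
⌊1,073,741,824,000 / 705,691,648⌋ = 1,521

1,521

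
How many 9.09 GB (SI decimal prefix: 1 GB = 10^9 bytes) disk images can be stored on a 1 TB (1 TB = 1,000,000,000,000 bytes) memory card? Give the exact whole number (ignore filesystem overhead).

110

Capacity: 1 TB = 1,000,000,000,000 bytes
Per item: 9.09 GB = 9,090,000,000 bytes
⌊1,000,000,000,000 / 9,090,000,000⌋ = 110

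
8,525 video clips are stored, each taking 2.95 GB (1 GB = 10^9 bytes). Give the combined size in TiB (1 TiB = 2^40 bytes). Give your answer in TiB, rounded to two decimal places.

22.87 TiB

Total = 8,525 × 2.95 GB = 25148.75 GB
= 25148.75 × 1,000,000,000 bytes = 25,148,750,000,000 bytes
1 TiB = 1,099,511,627,776 bytes
25,148,750,000,000 / 1,099,511,627,776 = 22.87 TiB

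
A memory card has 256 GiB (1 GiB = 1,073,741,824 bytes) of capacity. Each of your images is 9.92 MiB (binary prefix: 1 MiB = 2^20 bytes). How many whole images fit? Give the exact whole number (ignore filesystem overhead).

Capacity: 256 GiB = 274,877,906,944 bytes
Per item: 9.92 MiB = 10,401,873.92 bytes
⌊274,877,906,944 / 10,401,873.92⌋ = 26,425

26,425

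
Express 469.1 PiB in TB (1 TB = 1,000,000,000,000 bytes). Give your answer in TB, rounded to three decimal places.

469.1 PiB = 469.1 × 2^50 bytes = 528,159,646,299,874,918.4 bytes
1 TB = 10^12 bytes = 1,000,000,000,000 bytes
528,159,646,299,874,918.4 / 1,000,000,000,000 = 528,159.646 TB

528,159.646 TB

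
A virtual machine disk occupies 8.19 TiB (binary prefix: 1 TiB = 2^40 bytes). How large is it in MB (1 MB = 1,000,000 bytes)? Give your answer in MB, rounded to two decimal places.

8.19 TiB = 8.19 × 2^40 bytes = 9,005,000,231,485.44 bytes
1 MB = 1,000,000 bytes
9,005,000,231,485.44 / 1,000,000 = 9,005,000.23 MB

9,005,000.23 MB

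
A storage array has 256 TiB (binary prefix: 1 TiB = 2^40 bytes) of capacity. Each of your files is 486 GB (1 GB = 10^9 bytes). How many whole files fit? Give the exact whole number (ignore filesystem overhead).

579

Capacity: 256 TiB = 281,474,976,710,656 bytes
Per item: 486 GB = 486,000,000,000 bytes
⌊281,474,976,710,656 / 486,000,000,000⌋ = 579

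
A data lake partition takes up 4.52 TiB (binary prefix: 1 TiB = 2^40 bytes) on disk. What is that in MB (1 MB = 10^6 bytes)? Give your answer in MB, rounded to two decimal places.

4,969,792.56 MB

4.52 TiB = 4.52 × 2^40 bytes = 4,969,792,557,547.52 bytes
1 MB = 1,000,000 bytes
4,969,792,557,547.52 / 1,000,000 = 4,969,792.56 MB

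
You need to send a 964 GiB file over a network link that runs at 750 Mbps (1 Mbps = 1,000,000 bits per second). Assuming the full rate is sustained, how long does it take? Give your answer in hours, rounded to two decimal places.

964 GiB = 1,035,087,118,336 bytes = 8,280,696,946,688 bits
750 Mbps = 750,000,000 bits/s
time = 8,280,696,946,688 / 750,000,000 = 11,040.9293 s
11,040.9293 s / 3600 = 3.07 hours

3.07 hours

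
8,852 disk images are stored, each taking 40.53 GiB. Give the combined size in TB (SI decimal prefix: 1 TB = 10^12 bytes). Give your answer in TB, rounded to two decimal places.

385.23 TB

Total = 8,852 × 40.53 GiB = 358771.56 GiB
= 358771.56 × 1,073,741,824 bytes = 385,228,029,233,725.44 bytes
1 TB = 1,000,000,000,000 bytes
385,228,029,233,725.44 / 1,000,000,000,000 = 385.23 TB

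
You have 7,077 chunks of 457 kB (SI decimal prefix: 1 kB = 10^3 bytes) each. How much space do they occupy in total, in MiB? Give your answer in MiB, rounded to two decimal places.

3,084.36 MiB

Total = 7,077 × 457 kB = 3,234,189 kB
= 3,234,189 × 1,000 bytes = 3,234,189,000 bytes
1 MiB = 1,048,576 bytes
3,234,189,000 / 1,048,576 = 3,084.36 MiB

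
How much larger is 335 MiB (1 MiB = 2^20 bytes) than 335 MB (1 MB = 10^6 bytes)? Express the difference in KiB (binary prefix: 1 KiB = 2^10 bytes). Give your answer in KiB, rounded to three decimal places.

335 MiB = 335 × 1,048,576 = 351,272,960 bytes
335 MB = 335 × 1,000,000 = 335,000,000 bytes
difference = 16,272,960 bytes
16,272,960 / 1,024 = 15,891.563 KiB

15,891.563 KiB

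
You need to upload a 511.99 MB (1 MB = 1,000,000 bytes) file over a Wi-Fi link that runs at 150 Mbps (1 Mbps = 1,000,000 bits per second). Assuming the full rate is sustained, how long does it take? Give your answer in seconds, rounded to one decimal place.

27.3 seconds

511.99 MB = 511,990,000 bytes = 4,095,920,000 bits
150 Mbps = 150,000,000 bits/s
time = 4,095,920,000 / 150,000,000 = 27.3 s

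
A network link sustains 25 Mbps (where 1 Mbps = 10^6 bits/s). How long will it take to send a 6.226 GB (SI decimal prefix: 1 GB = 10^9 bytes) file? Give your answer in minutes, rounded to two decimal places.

33.21 minutes

6.226 GB = 6,226,000,000 bytes = 49,808,000,000 bits
25 Mbps = 25,000,000 bits/s
time = 49,808,000,000 / 25,000,000 = 1,992.320 s
1,992.320 s / 60 = 33.21 minutes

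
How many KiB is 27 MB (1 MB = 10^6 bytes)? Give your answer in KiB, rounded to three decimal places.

27 MB = 27 × 10^6 bytes = 27,000,000 bytes
1 KiB = 2^10 bytes = 1,024 bytes
27,000,000 / 1,024 = 26,367.188 KiB

26,367.188 KiB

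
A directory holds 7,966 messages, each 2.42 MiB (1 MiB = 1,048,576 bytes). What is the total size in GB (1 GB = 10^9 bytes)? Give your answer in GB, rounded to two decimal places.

20.21 GB

Total = 7,966 × 2.42 MiB = 19277.72 MiB
= 19277.72 × 1,048,576 bytes = 20,214,154,526.72 bytes
1 GB = 1,000,000,000 bytes
20,214,154,526.72 / 1,000,000,000 = 20.21 GB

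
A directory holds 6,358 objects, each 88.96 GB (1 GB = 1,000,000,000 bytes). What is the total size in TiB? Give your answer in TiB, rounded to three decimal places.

Total = 6,358 × 88.96 GB = 565607.68 GB
= 565607.68 × 1,000,000,000 bytes = 565,607,680,000,000 bytes
1 TiB = 1,099,511,627,776 bytes
565,607,680,000,000 / 1,099,511,627,776 = 514.417 TiB

514.417 TiB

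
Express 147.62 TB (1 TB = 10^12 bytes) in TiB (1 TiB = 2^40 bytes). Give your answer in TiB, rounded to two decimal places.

147.62 TB = 147.62 × 10^12 bytes = 147,620,000,000,000 bytes
1 TiB = 2^40 bytes = 1,099,511,627,776 bytes
147,620,000,000,000 / 1,099,511,627,776 = 134.26 TiB

134.26 TiB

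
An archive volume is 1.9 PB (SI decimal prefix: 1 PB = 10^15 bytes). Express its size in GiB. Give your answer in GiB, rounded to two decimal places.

1.9 PB = 1.9 × 10^15 bytes = 1,900,000,000,000,000 bytes
1 GiB = 1,073,741,824 bytes
1,900,000,000,000,000 / 1,073,741,824 = 1,769,512.89 GiB

1,769,512.89 GiB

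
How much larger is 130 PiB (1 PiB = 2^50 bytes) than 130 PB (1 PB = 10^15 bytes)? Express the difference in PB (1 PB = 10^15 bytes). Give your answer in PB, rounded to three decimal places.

130 PiB = 130 × 1,125,899,906,842,624 = 146,366,987,889,541,120 bytes
130 PB = 130 × 1,000,000,000,000,000 = 130,000,000,000,000,000 bytes
difference = 16,366,987,889,541,120 bytes
16,366,987,889,541,120 / 1,000,000,000,000,000 = 16.367 PB

16.367 PB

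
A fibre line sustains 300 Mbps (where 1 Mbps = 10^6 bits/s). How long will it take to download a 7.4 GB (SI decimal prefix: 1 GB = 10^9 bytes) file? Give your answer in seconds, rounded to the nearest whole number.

7.4 GB = 7,400,000,000 bytes = 59,200,000,000 bits
300 Mbps = 300,000,000 bits/s
time = 59,200,000,000 / 300,000,000 = 197 s

197 seconds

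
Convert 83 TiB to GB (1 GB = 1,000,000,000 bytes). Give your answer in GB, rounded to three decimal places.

91,259.465 GB

83 TiB × 1,099,511,627,776 bytes/TiB = 91,259,465,105,408 bytes
1 GB = 1,000,000,000 bytes
91,259,465,105,408 / 1,000,000,000 = 91,259.465 GB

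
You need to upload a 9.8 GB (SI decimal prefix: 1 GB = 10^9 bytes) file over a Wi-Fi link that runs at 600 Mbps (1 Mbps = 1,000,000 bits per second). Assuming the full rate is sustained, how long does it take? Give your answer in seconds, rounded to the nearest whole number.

131 seconds

9.8 GB = 9,800,000,000 bytes = 78,400,000,000 bits
600 Mbps = 600,000,000 bits/s
time = 78,400,000,000 / 600,000,000 = 131 s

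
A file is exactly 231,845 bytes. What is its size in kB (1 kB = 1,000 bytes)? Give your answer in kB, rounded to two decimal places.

231,845 bytes given.
1 kB = 10^3 bytes = 1,000 bytes
231,845 / 1,000 = 231.85 kB

231.85 kB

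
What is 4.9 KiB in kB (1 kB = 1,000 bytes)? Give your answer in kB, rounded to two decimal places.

4.9 KiB = 4.9 × 2^10 bytes = 5,017.6 bytes
1 kB = 10^3 bytes = 1,000 bytes
5,017.6 / 1,000 = 5.02 kB

5.02 kB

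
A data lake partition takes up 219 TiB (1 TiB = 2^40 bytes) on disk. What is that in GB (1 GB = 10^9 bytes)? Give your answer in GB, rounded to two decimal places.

219 TiB = 219 × 2^40 bytes = 240,793,046,482,944 bytes
1 GB = 10^9 bytes = 1,000,000,000 bytes
240,793,046,482,944 / 1,000,000,000 = 240,793.05 GB

240,793.05 GB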